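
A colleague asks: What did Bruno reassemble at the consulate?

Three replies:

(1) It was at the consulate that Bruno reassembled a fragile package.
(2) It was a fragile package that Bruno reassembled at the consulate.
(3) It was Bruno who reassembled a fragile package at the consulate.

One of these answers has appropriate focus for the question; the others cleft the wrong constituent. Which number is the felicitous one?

The question word "what" targets the direct object.
Option (1) clefts "at the consulate" — the location, not what was asked.
Option (2) clefts "a fragile package" — that matches what the question asks about.
Option (3) clefts "Bruno" — the subject (agent), not what was asked.
So the congruent reply is (2).

2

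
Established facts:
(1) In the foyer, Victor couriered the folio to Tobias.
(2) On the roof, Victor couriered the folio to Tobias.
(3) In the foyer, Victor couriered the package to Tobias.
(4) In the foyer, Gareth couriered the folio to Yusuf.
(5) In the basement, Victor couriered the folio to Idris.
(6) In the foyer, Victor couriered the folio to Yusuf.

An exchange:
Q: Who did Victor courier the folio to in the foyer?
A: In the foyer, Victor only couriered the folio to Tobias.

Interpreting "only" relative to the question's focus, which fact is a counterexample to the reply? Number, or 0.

Answering "Who did ... to ...?" puts focus on the recipient — here, "Tobias".
So "only" ranges over recipients; the rest (Victor as agent and the folio as thing and in the foyer as setting) is presupposed.
Fact (6) shares the background with a different recipient (Yusuf) — counterexample.
(Fact (2) would refute a reading with focus on the setting — but that is not what the question asks.)

6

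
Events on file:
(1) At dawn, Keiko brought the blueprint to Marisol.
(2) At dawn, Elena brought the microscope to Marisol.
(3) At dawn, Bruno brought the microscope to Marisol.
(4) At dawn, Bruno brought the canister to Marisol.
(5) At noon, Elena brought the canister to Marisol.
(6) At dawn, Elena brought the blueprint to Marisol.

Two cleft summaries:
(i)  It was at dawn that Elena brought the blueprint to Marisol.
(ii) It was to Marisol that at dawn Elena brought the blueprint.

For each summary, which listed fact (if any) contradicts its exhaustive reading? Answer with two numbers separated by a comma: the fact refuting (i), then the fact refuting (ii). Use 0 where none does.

Summary (i) focuses "at dawn" (the setting); background same agent, thing, recipient (Elena / the blueprint / Marisol). No fact matches that background with a different setting, so 0.
Summary (ii) focuses "Marisol" (the recipient); background same agent, thing, setting (Elena / the blueprint / at dawn). No fact matches that background with a different recipient, so 0.

0, 0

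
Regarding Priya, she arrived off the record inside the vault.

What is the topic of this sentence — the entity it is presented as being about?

The construction explicitly marks "Priya" as what the sentence is about — the topic.
The remainder of the clause is the comment (what is said about the topic).

Priya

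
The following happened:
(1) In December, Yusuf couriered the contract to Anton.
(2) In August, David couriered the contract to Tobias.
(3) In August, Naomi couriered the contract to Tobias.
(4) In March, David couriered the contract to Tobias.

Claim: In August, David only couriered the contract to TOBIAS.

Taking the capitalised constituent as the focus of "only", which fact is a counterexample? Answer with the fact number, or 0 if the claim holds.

Focus (in capitals) is "Tobias" — the recipient. "Only" excludes alternative recipients while holding fixed David as agent and the contract as thing and in August as setting.
No fact matches David as agent and the contract as thing and in August as setting with a different recipient — every other fact differs on at least one backgrounded slot. So no fact refutes it.

0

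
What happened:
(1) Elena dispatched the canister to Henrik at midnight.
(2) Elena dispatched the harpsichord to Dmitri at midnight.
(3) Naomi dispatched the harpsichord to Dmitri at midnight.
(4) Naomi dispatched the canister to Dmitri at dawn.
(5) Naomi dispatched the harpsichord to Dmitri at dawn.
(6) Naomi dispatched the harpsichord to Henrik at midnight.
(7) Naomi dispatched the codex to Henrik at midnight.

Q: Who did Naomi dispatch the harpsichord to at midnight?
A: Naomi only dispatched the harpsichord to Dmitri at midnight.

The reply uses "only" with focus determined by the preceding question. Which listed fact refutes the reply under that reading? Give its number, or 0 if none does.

Answering "Who did ... to ...?" puts focus on the recipient — here, "Dmitri".
So "only" ranges over recipients; the rest (Naomi as agent and the harpsichord as thing and at midnight as setting) is presupposed.
Fact (6) shares the background with a different recipient (Henrik) — counterexample.
(Fact (5) would refute a reading with focus on the setting — but that is not what the question asks.)

6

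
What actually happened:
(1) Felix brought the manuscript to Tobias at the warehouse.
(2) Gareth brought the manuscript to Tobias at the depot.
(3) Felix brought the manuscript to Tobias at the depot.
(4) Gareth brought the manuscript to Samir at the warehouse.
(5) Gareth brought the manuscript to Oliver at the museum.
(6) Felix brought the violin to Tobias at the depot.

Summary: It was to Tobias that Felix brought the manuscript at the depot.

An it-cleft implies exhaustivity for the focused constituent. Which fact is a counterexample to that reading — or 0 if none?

0

The cleft puts "Tobias" in focus and presupposes the open proposition with agent = Felix, thing = the manuscript, setting = at the depot.
Exhaustivity: Tobias is the only recipient satisfying that background.
Every other fact differs from the presupposition on some backgrounded slot, so none challenges the exhaustivity.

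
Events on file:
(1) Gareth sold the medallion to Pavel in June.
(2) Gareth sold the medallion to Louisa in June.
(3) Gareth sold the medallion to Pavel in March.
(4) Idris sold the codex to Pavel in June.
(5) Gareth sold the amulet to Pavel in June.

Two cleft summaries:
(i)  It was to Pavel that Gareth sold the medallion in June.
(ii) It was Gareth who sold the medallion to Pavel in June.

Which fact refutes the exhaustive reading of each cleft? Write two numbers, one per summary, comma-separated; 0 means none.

(i): focus "Pavel". Looking for Gareth as agent and the medallion as thing and in June as setting with some other recipient — fact (2) has Louisa there. Refuted.
(ii): focus "Gareth". No fact shares the medallion as thing and Pavel as recipient and in June as setting with a different agent. 0.

2, 0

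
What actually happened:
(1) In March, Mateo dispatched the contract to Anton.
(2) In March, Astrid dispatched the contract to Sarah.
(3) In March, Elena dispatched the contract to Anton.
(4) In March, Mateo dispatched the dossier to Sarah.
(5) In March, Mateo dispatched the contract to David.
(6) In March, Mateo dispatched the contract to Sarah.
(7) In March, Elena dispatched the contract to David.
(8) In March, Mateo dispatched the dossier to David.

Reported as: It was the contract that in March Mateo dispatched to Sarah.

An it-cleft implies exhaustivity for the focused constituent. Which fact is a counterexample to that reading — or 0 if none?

4

The cleft puts "the contract" in focus and presupposes the open proposition with agent = Mateo, recipient = Sarah, setting = in March.
Exhaustivity: the contract is the only thing satisfying that background.
Fact (4) shares the background but with thing = the dossier; exhaustivity is violated.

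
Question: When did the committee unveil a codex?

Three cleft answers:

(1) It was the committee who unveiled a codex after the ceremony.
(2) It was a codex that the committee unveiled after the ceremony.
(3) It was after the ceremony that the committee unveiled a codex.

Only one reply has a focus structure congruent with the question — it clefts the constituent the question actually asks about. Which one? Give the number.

The question word "when" targets the time.
Option (1) clefts "the committee" — the subject (agent), not what was asked.
Option (2) clefts "a codex" — the direct object, not what was asked.
Option (3) clefts "after the ceremony" — that matches what the question asks about.
So the congruent reply is (3).

3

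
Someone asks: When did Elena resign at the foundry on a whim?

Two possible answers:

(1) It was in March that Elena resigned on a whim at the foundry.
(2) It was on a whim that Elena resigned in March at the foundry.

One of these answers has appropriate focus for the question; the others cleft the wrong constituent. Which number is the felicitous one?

1

The question word "when" targets the time.
Option (1) clefts "in March" — that matches what the question asks about.
Option (2) clefts "on a whim" — the manner, not what was asked.
So the congruent reply is (1).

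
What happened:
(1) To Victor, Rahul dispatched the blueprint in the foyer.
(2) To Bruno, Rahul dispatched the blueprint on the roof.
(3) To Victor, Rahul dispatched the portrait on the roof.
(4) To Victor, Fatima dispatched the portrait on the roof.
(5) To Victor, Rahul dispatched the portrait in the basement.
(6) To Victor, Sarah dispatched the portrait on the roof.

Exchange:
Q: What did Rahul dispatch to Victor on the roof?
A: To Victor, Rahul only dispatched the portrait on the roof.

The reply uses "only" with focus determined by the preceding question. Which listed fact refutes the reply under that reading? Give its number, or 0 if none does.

The question "What did ...?" targets the thing, so in the reply the focus falls on "the portrait".
"Only" then excludes alternative things while the background — same agent, recipient, setting (Rahul / Victor / on the roof) — is held fixed.
No fact keeps same agent, recipient, setting (Rahul / Victor / on the roof) while changing the thing; every other fact differs on something backgrounded. The reply stands.
(Fact (5) would refute a reading with focus on the setting — but that is not what the question asks.)

0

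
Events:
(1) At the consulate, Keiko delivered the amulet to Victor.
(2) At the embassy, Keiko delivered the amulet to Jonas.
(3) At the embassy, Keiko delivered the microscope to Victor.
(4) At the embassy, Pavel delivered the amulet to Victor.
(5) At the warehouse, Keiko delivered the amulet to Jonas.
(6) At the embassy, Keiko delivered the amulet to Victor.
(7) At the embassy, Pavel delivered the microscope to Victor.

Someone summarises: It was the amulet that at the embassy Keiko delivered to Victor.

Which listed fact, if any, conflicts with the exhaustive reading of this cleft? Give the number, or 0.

3

The cleft puts "the amulet" in focus and presupposes the open proposition with Keiko as agent and Victor as recipient and at the embassy as setting.
Exhaustivity: the amulet is the only thing satisfying that background.
Fact (3) shares the background but with thing = the microscope; exhaustivity is violated.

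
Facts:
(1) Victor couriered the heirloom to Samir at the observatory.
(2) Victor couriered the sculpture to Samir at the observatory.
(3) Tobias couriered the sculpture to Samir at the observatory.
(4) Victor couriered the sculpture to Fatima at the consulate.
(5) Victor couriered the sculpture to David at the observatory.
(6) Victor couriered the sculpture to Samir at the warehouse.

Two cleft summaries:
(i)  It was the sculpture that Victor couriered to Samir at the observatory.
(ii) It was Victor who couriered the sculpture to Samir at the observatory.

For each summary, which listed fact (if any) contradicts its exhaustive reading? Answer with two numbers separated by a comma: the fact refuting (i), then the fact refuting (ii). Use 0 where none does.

Summary (i) focuses "the sculpture" (the thing); background agent = Victor, recipient = Samir, setting = at the observatory. Fact (1) matches that background with thing = the heirloom — refutes (i).
Summary (ii) focuses "Victor" (the agent); background thing = the sculpture, recipient = Samir, setting = at the observatory. Fact (3) matches that background with agent = Tobias — refutes (ii).

1, 3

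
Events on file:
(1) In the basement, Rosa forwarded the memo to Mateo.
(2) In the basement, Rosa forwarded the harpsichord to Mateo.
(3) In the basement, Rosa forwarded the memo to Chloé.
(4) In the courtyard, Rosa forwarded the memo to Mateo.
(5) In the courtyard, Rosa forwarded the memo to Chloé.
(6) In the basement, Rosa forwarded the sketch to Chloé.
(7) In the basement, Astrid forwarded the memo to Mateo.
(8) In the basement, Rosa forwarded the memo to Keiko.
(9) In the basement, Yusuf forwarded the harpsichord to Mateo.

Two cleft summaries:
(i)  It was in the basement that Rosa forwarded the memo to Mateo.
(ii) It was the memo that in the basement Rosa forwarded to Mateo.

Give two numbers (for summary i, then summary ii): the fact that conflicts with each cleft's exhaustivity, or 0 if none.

Summary (i) focuses "in the basement" (the setting); background same agent, thing, recipient (Rosa / the memo / Mateo). Fact (4) matches that background with setting = in the courtyard — refutes (i).
Summary (ii) focuses "the memo" (the thing); background same agent, recipient, setting (Rosa / Mateo / in the basement). Fact (2) matches that background with thing = the harpsichord — refutes (ii).

4, 2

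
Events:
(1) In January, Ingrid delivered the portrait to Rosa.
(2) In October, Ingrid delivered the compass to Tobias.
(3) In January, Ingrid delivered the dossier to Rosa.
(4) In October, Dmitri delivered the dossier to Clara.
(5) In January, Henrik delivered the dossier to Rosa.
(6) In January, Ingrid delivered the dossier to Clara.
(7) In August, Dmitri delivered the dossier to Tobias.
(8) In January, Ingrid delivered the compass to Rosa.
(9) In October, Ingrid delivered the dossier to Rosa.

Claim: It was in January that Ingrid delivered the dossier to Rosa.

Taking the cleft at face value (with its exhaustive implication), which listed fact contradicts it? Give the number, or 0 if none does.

The cleft puts "in January" in focus and presupposes the open proposition with same agent, thing, recipient (Ingrid / the dossier / Rosa).
Exhaustivity: in January is the only setting satisfying that background.
Fact (9) shares the background but with setting = in October; exhaustivity is violated.

9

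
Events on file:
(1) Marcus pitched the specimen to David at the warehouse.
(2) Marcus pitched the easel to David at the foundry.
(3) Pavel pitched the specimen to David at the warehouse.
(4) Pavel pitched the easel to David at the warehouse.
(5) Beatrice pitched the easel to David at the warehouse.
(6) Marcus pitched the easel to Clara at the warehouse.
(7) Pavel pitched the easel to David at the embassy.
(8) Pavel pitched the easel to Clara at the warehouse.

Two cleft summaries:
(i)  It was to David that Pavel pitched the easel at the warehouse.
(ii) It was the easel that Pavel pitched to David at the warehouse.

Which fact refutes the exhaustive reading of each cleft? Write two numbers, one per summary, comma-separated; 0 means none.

8, 3

(i): focus "David". Looking for Pavel as agent and the easel as thing and at the warehouse as setting with some other recipient — fact (8) has Clara there. Refuted.
(ii): focus "the easel". Looking for Pavel as agent and David as recipient and at the warehouse as setting with some other thing — fact (3) has the specimen there. Refuted.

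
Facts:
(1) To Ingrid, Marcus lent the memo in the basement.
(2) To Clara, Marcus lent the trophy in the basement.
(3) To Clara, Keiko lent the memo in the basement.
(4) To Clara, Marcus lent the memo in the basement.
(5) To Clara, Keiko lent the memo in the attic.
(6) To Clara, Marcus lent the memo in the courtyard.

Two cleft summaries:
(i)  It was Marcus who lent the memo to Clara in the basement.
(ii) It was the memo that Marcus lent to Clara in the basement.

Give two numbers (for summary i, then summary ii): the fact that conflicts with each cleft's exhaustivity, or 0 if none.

(i): focus "Marcus". Looking for thing = the memo, recipient = Clara, setting = in the basement with some other agent — fact (3) has Keiko there. Refuted.
(ii): focus "the memo". Looking for agent = Marcus, recipient = Clara, setting = in the basement with some other thing — fact (2) has the trophy there. Refuted.

3, 2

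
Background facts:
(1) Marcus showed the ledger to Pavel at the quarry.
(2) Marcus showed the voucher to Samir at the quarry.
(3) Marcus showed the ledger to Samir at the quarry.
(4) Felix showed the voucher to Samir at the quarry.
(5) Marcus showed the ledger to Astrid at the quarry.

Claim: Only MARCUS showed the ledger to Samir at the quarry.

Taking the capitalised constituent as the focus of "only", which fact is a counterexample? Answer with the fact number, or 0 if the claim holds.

The capitals mark "Marcus" as focus. So "only" rules out other agents, with the rest (the ledger as thing and Samir as recipient and at the quarry as setting) as background.
No fact matches the ledger as thing and Samir as recipient and at the quarry as setting with a different agent — every other fact differs on at least one backgrounded slot. So no fact refutes it.

0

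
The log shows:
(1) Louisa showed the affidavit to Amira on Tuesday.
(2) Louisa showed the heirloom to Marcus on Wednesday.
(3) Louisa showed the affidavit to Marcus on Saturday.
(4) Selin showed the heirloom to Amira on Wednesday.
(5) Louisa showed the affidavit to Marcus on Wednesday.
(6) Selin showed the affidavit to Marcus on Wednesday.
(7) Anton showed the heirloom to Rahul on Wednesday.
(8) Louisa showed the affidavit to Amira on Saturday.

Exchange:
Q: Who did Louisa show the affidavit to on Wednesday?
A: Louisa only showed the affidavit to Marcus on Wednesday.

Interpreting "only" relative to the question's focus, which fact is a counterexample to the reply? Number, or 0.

The question "Who did ... to ...?" targets the recipient, so in the reply the focus falls on "Marcus".
So "only" ranges over recipients; the rest (agent = Louisa, thing = the affidavit, setting = on Wednesday) is presupposed.
No fact keeps agent = Louisa, thing = the affidavit, setting = on Wednesday while changing the recipient; every other fact differs on something backgrounded. The reply stands.
(Fact (2) would refute a reading with focus on the thing — but that is not what the question asks.)

0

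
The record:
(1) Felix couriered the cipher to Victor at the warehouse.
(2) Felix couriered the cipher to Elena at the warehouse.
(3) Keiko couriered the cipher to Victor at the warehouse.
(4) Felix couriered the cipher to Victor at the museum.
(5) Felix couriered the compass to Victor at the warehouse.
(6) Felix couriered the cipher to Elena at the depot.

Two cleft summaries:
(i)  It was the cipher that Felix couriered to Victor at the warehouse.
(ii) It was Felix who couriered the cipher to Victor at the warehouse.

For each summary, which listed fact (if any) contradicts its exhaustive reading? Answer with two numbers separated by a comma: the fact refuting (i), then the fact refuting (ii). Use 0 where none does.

Summary (i) focuses "the cipher" (the thing); background same agent, recipient, setting (Felix / Victor / at the warehouse). Fact (5) matches that background with thing = the compass — refutes (i).
Summary (ii) focuses "Felix" (the agent); background same thing, recipient, setting (the cipher / Victor / at the warehouse). Fact (3) matches that background with agent = Keiko — refutes (ii).

5, 3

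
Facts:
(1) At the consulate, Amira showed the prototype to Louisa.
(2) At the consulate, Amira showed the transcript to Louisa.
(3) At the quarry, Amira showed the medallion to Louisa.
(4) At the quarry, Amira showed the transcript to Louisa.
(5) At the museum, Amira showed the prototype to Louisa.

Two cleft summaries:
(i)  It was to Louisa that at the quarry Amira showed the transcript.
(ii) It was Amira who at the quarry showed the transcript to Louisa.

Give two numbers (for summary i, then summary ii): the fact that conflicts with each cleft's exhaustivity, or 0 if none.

0, 0

Summary (i) focuses "Louisa" (the recipient); background agent = Amira, thing = the transcript, setting = at the quarry. No fact matches that background with a different recipient, so 0.
Summary (ii) focuses "Amira" (the agent); background thing = the transcript, recipient = Louisa, setting = at the quarry. No fact matches that background with a different agent, so 0.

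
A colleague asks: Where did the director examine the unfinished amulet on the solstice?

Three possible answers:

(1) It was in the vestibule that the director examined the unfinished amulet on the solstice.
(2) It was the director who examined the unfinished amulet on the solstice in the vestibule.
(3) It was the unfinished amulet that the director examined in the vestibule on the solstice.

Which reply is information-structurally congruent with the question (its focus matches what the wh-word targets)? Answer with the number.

1

The question word "where" targets the location.
Option (1) clefts "in the vestibule" — that matches what the question asks about.
Option (2) clefts "the director" — the subject (agent), not what was asked.
Option (3) clefts "the unfinished amulet" — the direct object, not what was asked.
So the congruent reply is (1).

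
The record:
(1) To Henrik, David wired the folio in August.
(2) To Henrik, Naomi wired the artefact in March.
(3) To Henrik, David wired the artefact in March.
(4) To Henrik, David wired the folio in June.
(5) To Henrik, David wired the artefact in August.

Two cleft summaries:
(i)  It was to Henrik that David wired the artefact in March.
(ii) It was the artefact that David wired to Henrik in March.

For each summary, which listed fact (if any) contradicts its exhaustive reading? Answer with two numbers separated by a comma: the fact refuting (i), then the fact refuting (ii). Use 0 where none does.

0, 0

(i): focus "Henrik". No fact shares agent = David, thing = the artefact, setting = in March with a different recipient. 0.
(ii): focus "the artefact". No fact shares agent = David, recipient = Henrik, setting = in March with a different thing. 0.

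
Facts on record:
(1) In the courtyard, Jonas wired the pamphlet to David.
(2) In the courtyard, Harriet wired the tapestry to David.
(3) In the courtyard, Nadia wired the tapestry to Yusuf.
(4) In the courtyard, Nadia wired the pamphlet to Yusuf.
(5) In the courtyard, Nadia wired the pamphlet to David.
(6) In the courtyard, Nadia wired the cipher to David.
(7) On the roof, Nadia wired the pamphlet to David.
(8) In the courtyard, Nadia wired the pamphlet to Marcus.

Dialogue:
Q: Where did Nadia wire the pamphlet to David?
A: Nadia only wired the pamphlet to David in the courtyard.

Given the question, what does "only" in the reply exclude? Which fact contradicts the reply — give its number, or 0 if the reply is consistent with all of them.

Answering "Where did ...?" puts focus on the setting — here, "in the courtyard".
"Only" then excludes alternative settings while the background — Nadia as agent and the pamphlet as thing and David as recipient — is held fixed.
Fact (7) keeps Nadia as agent and the pamphlet as thing and David as recipient but has setting = on the roof; that refutes the reply.
(Fact (4) would refute a reading with focus on the recipient — but that is not what the question asks.)

7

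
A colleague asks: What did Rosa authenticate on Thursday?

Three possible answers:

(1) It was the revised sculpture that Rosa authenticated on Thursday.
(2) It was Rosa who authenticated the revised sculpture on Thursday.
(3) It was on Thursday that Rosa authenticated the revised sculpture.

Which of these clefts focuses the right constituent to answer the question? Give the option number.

The question word "what" targets the direct object.
Option (1) clefts "the revised sculpture" — that matches what the question asks about.
Option (2) clefts "Rosa" — the subject (agent), not what was asked.
Option (3) clefts "on Thursday" — the time, not what was asked.
So the congruent reply is (1).

1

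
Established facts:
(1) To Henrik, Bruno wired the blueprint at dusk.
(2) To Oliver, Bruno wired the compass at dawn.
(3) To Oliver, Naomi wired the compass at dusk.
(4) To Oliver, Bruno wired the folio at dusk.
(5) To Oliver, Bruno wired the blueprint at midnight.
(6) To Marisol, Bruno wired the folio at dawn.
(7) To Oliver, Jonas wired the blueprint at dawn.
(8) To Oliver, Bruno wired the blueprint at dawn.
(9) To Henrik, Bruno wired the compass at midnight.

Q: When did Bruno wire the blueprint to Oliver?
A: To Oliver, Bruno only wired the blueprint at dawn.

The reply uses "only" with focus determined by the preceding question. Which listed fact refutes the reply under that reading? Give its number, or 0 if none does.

Answering "When did ...?" puts focus on the setting — here, "at dawn".
So "only" ranges over settings; the rest (agent = Bruno, thing = the blueprint, recipient = Oliver) is presupposed.
Fact (5) shares the background with a different setting (at midnight) — counterexample.
(Fact (2) would refute a reading with focus on the thing — but that is not what the question asks.)

5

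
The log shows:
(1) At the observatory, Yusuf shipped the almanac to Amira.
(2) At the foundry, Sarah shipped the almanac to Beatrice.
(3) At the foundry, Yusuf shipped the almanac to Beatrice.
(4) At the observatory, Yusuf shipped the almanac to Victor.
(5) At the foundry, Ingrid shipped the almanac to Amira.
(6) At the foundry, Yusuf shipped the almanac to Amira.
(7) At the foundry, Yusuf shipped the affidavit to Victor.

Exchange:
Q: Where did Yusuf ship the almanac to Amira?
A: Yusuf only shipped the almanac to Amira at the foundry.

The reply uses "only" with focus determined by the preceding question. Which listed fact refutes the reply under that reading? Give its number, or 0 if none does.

1

Answering "Where did ...?" puts focus on the setting — here, "at the foundry".
So "only" ranges over settings; the rest (agent = Yusuf, thing = the almanac, recipient = Amira) is presupposed.
Fact (1) shares the background with a different setting (at the observatory) — counterexample.
(Fact (3) would refute a reading with focus on the recipient — but that is not what the question asks.)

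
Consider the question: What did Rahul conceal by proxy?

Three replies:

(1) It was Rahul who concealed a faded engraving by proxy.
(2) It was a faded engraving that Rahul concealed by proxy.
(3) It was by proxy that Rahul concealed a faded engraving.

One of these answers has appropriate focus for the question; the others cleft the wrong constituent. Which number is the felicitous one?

The question word "what" targets the direct object.
Option (1) clefts "Rahul" — the subject (agent), not what was asked.
Option (2) clefts "a faded engraving" — that matches what the question asks about.
Option (3) clefts "by proxy" — the manner, not what was asked.
So the congruent reply is (2).

2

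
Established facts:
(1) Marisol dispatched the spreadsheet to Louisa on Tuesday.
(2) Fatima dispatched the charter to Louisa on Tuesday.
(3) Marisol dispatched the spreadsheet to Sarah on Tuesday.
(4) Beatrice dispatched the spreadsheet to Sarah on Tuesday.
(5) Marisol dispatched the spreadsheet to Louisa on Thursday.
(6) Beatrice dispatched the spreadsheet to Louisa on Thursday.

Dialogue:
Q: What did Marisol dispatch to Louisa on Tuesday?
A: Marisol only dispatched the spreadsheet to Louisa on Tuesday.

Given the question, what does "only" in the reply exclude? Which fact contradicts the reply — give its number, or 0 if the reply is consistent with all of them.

0

The question "What did ...?" targets the thing, so in the reply the focus falls on "the spreadsheet".
"Only" then excludes alternative things while the background — Marisol as agent and Louisa as recipient and on Tuesday as setting — is held fixed.
No fact keeps Marisol as agent and Louisa as recipient and on Tuesday as setting while changing the thing; every other fact differs on something backgrounded. The reply stands.
(Fact (5) would refute a reading with focus on the setting — but that is not what the question asks.)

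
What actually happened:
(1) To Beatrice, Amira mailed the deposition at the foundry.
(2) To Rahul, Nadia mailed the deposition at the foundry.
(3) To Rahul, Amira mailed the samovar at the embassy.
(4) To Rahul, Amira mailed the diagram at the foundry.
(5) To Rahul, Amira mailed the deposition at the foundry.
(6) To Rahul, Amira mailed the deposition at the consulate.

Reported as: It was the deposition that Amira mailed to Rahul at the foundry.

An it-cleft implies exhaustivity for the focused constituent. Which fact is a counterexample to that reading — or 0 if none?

Focus of the cleft: "the deposition" (the thing). Presupposed background: agent = Amira, recipient = Rahul, setting = at the foundry.
Exhaustivity: the deposition is the only thing satisfying that background.
But fact (4) also has agent = Amira, recipient = Rahul, setting = at the foundry, with thing = the diagram — so the exhaustive reading fails.

4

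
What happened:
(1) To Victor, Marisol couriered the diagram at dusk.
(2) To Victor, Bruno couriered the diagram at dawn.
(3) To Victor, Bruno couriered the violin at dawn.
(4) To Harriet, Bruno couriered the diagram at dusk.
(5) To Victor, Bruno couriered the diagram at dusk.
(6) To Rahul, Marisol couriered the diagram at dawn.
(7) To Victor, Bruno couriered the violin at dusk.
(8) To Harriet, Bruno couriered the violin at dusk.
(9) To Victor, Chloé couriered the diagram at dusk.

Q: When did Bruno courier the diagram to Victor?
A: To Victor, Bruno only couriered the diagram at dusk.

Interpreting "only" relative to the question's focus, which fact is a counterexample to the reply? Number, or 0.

Answering "When did ...?" puts focus on the setting — here, "at dusk".
So "only" ranges over settings; the rest (same agent, thing, recipient (Bruno / the diagram / Victor)) is presupposed.
Fact (2) shares the background with a different setting (at dawn) — counterexample.
(Fact (7) would refute a reading with focus on the thing — but that is not what the question asks.)

2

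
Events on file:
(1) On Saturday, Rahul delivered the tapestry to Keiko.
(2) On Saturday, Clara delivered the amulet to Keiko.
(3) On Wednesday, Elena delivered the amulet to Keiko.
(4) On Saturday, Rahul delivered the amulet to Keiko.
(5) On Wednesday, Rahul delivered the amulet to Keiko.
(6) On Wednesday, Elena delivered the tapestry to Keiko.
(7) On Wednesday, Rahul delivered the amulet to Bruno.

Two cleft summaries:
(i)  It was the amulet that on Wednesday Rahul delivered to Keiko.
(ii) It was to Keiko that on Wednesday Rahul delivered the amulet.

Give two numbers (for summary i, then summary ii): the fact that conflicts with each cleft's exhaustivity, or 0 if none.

(i): focus "the amulet". No fact shares Rahul as agent and Keiko as recipient and on Wednesday as setting with a different thing. 0.
(ii): focus "Keiko". Looking for Rahul as agent and the amulet as thing and on Wednesday as setting with some other recipient — fact (7) has Bruno there. Refuted.

0, 7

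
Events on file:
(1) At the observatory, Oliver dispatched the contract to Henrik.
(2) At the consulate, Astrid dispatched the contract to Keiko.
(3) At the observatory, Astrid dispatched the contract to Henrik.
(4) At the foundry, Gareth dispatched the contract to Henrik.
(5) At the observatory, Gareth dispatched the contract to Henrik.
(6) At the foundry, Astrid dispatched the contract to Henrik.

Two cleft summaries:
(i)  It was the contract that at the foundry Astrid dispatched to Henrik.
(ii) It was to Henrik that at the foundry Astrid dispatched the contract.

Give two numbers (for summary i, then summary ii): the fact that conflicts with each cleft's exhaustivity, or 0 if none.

Summary (i) focuses "the contract" (the thing); background same agent, recipient, setting (Astrid / Henrik / at the foundry). No fact matches that background with a different thing, so 0.
Summary (ii) focuses "Henrik" (the recipient); background same agent, thing, setting (Astrid / the contract / at the foundry). No fact matches that background with a different recipient, so 0.

0, 0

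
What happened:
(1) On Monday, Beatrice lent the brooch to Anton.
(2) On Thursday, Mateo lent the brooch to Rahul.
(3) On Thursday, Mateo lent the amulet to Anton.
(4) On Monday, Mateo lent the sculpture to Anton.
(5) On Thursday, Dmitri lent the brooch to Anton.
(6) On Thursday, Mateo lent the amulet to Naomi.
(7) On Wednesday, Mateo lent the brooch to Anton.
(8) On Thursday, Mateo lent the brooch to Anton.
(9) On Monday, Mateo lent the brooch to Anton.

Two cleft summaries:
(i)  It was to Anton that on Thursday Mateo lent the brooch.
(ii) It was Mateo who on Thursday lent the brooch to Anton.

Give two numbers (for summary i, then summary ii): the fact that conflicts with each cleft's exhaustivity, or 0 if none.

2, 5

Summary (i) focuses "Anton" (the recipient); background agent = Mateo, thing = the brooch, setting = on Thursday. Fact (2) matches that background with recipient = Rahul — refutes (i).
Summary (ii) focuses "Mateo" (the agent); background thing = the brooch, recipient = Anton, setting = on Thursday. Fact (5) matches that background with agent = Dmitri — refutes (ii).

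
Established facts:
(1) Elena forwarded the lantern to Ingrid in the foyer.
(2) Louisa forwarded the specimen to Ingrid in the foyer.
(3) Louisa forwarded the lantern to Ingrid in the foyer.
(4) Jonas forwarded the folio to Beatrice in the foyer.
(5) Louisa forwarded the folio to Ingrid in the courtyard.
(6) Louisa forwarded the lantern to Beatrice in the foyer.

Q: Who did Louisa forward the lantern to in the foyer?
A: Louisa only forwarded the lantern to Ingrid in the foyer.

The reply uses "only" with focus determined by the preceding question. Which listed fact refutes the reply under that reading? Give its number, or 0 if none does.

6

The question "Who did ... to ...?" targets the recipient, so in the reply the focus falls on "Ingrid".
So "only" ranges over recipients; the rest (Louisa as agent and the lantern as thing and in the foyer as setting) is presupposed.
Fact (6) shares the background with a different recipient (Beatrice) — counterexample.
(Fact (2) would refute a reading with focus on the thing — but that is not what the question asks.)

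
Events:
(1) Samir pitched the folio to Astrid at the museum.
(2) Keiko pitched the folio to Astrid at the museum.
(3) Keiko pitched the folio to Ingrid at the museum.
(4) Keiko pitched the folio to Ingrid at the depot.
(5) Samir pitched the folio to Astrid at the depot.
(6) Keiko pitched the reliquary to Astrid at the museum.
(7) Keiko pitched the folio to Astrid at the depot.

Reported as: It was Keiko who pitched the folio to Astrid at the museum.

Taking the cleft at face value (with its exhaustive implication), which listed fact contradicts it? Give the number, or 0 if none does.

Focus of the cleft: "Keiko" (the agent). Presupposed background: thing = the folio, recipient = Astrid, setting = at the museum.
The exhaustive reading says no other agent fits that background.
But fact (1) also has thing = the folio, recipient = Astrid, setting = at the museum, with agent = Samir — so the exhaustive reading fails.

1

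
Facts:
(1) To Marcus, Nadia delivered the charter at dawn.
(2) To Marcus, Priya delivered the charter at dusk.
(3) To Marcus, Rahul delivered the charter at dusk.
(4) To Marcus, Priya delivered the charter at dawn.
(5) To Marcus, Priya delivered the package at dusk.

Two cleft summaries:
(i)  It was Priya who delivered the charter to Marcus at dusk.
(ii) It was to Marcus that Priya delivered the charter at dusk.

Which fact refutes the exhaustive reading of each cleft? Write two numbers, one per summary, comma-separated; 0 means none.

Summary (i) focuses "Priya" (the agent); background the charter as thing and Marcus as recipient and at dusk as setting. Fact (3) matches that background with agent = Rahul — refutes (i).
Summary (ii) focuses "Marcus" (the recipient); background Priya as agent and the charter as thing and at dusk as setting. No fact matches that background with a different recipient, so 0.

3, 0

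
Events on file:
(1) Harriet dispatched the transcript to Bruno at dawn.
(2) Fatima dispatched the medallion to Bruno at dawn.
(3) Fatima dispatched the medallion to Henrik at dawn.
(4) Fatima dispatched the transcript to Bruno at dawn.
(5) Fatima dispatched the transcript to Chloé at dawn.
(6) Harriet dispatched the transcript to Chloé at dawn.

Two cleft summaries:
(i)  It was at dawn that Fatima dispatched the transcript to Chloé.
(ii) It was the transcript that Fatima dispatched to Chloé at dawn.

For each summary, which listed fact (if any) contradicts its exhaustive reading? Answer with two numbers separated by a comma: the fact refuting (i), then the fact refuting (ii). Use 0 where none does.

(i): focus "at dawn". No fact shares agent = Fatima, thing = the transcript, recipient = Chloé with a different setting. 0.
(ii): focus "the transcript". No fact shares agent = Fatima, recipient = Chloé, setting = at dawn with a different thing. 0.

0, 0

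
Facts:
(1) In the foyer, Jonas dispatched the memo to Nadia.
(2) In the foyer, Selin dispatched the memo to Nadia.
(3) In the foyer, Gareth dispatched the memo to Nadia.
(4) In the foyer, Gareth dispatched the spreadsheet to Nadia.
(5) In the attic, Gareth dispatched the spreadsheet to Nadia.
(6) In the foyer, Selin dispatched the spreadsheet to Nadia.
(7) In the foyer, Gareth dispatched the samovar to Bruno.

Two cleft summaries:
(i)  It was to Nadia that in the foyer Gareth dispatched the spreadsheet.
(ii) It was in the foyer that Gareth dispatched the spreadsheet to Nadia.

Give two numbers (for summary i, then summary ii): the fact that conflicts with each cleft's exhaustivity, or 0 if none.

Summary (i) focuses "Nadia" (the recipient); background same agent, thing, setting (Gareth / the spreadsheet / in the foyer). No fact matches that background with a different recipient, so 0.
Summary (ii) focuses "in the foyer" (the setting); background same agent, thing, recipient (Gareth / the spreadsheet / Nadia). Fact (5) matches that background with setting = in the attic — refutes (ii).

0, 5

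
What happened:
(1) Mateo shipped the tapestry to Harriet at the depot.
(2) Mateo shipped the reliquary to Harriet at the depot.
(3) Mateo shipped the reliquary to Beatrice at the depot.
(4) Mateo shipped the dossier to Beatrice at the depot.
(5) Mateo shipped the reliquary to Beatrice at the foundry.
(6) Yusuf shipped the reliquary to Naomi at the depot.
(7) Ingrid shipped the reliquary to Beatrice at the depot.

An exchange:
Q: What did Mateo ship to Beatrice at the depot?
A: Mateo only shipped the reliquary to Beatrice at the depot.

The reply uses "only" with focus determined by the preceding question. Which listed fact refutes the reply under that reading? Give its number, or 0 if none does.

Answering "What did ...?" puts focus on the thing — here, "the reliquary".
So "only" ranges over things; the rest (agent = Mateo, recipient = Beatrice, setting = at the depot) is presupposed.
Fact (4) keeps agent = Mateo, recipient = Beatrice, setting = at the depot but has thing = the dossier; that refutes the reply.
(Fact (2) would refute a reading with focus on the recipient — but that is not what the question asks.)

4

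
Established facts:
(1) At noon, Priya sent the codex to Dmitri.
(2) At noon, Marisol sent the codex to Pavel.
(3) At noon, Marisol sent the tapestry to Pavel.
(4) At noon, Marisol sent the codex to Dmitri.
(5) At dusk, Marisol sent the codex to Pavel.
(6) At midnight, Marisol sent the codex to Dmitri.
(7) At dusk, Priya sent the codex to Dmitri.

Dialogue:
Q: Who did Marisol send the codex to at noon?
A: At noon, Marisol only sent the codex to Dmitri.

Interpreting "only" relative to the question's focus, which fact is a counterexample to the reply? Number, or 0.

Answering "Who did ... to ...?" puts focus on the recipient — here, "Dmitri".
So "only" ranges over recipients; the rest (same agent, thing, setting (Marisol / the codex / at noon)) is presupposed.
Fact (2) shares the background with a different recipient (Pavel) — counterexample.
(Fact (6) would refute a reading with focus on the setting — but that is not what the question asks.)

2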